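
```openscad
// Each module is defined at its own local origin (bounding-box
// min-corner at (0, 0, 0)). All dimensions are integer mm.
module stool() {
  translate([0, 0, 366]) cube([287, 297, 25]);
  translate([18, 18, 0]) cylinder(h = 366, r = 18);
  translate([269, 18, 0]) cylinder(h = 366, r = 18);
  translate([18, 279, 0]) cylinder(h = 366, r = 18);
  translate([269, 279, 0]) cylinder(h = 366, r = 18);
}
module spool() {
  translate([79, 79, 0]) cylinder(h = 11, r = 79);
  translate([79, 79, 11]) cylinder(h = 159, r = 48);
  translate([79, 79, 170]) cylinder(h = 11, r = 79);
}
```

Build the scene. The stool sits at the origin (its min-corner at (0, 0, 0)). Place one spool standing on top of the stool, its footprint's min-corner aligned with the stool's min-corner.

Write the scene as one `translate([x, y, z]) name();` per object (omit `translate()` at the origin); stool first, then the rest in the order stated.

stool();
translate([0, 0, 391]) spool();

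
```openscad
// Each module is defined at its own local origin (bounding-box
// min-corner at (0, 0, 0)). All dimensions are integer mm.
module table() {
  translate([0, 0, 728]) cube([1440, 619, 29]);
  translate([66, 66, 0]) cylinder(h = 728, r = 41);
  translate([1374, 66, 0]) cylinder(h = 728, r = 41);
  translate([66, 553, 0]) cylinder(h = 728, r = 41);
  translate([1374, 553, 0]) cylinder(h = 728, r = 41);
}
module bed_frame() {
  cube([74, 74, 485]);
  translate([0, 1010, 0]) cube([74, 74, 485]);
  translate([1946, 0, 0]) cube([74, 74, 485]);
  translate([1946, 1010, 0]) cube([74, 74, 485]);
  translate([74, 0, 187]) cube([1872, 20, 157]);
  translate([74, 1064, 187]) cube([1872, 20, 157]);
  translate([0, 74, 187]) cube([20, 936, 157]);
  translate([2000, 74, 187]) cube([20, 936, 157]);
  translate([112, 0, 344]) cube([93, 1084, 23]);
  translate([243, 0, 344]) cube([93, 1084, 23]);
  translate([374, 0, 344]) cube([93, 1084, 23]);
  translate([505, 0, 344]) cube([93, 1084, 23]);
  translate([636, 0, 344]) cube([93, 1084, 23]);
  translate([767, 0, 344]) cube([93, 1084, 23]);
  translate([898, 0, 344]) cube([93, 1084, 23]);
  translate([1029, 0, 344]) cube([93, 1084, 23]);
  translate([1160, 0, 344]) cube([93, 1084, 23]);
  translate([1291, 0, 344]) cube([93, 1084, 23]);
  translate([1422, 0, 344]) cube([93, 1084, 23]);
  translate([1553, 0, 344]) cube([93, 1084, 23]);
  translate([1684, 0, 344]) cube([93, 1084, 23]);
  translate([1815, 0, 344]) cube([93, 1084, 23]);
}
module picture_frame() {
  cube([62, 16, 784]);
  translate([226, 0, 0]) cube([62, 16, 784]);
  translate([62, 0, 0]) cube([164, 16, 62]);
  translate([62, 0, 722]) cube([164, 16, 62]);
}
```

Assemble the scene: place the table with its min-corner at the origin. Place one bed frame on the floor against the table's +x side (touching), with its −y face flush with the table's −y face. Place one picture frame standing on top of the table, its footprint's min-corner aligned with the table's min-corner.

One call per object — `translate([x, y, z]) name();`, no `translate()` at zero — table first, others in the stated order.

table();
translate([1440, 0, 0]) bed_frame();
translate([0, 0, 757]) picture_frame();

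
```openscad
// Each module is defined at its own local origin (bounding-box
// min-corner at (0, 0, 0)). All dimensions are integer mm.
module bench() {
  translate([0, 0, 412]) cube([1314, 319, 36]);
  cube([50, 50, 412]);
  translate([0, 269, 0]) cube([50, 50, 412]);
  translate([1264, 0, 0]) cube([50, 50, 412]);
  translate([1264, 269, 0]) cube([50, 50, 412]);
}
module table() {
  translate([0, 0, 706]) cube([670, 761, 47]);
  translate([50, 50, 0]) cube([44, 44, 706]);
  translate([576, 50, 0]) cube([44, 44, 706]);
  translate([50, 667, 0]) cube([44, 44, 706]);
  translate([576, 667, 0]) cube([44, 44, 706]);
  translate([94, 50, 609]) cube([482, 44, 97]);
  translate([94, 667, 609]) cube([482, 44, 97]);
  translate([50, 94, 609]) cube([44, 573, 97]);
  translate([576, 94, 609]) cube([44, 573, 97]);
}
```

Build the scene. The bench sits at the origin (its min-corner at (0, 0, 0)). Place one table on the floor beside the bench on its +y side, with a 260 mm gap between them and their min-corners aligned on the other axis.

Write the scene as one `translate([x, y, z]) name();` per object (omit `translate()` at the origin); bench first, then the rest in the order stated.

bench();
translate([0, 579, 0]) table();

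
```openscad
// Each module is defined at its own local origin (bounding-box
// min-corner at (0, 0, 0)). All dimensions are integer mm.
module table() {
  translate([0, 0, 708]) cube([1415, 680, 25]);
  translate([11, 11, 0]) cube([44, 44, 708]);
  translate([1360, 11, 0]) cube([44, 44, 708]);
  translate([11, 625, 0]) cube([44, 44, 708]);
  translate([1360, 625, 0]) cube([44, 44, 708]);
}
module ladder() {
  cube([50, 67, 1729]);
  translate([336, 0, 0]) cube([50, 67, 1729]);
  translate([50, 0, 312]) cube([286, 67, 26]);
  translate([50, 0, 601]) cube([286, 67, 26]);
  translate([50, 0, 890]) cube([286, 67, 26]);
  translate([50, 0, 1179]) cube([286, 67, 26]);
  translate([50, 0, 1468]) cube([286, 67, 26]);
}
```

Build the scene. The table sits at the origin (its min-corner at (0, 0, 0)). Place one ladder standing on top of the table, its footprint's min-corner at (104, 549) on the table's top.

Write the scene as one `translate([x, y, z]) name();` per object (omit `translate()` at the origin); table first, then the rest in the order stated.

table();
translate([104, 549, 733]) ladder();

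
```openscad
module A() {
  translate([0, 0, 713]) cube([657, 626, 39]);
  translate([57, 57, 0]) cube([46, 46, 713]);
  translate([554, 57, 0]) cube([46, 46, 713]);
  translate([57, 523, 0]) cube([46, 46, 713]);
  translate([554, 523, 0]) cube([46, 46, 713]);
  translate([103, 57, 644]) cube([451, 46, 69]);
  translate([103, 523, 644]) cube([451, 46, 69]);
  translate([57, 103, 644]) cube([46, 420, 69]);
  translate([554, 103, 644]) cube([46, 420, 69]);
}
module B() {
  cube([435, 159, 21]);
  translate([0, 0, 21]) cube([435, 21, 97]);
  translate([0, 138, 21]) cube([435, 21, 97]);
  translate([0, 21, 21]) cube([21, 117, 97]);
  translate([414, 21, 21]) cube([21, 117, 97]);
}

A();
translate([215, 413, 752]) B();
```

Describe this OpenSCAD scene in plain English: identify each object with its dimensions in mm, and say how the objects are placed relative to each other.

A is a rectangular dining table. The top is 657×626×39 mm with its upper surface at z = 752 mm. It stands on four 46×46 mm square legs, each inset 57 mm from the nearest pair of top edges, running from the floor to the underside of the top. Four apron rails, 46 mm thick and 69 mm tall, run between adjacent legs with their top edges flush with the underside of the top and their outer faces flush with the legs' outer faces.

B is an open-topped rectangular box: outside dimensions 435×159×118 mm, with a uniform wall and base thickness of 21 mm. The base is a full 435×159 slab on the floor; four walls sit on top of the base. The front and back walls (the −y and +y sides) span the full width; the two side walls fit between them.

The open box is on top of the table.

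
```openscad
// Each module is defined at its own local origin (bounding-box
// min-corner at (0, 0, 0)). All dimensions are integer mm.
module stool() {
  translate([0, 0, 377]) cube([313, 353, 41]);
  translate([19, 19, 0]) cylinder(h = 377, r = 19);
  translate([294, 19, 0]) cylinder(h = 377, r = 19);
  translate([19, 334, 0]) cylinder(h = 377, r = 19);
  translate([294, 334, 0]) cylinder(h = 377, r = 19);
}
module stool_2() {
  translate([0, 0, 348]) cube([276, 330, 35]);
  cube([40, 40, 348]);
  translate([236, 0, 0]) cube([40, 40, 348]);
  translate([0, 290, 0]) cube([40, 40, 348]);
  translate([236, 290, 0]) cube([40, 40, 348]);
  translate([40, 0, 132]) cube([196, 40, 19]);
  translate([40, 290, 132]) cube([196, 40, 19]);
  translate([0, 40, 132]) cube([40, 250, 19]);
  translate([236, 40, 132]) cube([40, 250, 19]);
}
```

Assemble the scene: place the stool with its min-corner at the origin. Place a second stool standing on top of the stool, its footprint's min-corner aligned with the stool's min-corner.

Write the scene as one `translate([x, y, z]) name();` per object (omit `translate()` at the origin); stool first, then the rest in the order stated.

stool();
translate([0, 0, 418]) stool_2();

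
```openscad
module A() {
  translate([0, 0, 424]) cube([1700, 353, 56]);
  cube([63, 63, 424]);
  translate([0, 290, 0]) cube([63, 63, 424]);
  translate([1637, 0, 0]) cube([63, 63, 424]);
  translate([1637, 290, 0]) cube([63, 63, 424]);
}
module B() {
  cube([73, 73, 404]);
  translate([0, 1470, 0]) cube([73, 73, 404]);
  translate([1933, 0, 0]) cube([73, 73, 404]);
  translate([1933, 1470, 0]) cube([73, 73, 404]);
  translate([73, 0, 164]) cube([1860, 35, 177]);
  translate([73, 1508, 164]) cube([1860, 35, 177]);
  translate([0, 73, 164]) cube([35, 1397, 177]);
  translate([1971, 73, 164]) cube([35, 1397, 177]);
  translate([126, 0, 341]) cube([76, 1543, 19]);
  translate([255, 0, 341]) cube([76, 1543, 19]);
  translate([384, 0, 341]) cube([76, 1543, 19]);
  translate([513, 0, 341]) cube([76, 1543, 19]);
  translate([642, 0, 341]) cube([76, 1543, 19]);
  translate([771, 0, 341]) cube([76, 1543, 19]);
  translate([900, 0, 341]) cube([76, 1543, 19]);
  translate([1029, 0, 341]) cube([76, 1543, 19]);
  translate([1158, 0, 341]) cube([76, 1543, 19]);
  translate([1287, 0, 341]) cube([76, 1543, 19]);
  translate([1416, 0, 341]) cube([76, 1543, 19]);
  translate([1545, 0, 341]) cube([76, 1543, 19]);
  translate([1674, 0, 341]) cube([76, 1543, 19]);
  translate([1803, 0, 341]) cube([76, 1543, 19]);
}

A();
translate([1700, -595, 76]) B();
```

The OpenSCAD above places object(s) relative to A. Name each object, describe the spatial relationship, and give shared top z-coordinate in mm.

A is a bench. B is a bed frame. The bed frame is beside the bench with their tops flush at z = 480. The shared top z-coordinate is 480 mm.

Both tops at z = 480 mm.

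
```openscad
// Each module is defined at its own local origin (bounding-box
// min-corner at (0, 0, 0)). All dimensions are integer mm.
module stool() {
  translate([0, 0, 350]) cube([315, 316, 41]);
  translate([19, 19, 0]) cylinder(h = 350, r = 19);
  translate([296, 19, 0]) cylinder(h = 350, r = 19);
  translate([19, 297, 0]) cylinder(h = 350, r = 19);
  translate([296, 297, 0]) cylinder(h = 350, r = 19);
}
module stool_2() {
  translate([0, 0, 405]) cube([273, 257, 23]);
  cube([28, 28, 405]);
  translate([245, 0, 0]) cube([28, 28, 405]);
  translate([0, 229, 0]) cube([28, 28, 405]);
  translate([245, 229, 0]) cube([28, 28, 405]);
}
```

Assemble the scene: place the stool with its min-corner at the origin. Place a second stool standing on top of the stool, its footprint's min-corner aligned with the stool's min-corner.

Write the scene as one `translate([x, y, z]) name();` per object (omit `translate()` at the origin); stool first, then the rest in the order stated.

stool();
translate([0, 0, 391]) stool_2();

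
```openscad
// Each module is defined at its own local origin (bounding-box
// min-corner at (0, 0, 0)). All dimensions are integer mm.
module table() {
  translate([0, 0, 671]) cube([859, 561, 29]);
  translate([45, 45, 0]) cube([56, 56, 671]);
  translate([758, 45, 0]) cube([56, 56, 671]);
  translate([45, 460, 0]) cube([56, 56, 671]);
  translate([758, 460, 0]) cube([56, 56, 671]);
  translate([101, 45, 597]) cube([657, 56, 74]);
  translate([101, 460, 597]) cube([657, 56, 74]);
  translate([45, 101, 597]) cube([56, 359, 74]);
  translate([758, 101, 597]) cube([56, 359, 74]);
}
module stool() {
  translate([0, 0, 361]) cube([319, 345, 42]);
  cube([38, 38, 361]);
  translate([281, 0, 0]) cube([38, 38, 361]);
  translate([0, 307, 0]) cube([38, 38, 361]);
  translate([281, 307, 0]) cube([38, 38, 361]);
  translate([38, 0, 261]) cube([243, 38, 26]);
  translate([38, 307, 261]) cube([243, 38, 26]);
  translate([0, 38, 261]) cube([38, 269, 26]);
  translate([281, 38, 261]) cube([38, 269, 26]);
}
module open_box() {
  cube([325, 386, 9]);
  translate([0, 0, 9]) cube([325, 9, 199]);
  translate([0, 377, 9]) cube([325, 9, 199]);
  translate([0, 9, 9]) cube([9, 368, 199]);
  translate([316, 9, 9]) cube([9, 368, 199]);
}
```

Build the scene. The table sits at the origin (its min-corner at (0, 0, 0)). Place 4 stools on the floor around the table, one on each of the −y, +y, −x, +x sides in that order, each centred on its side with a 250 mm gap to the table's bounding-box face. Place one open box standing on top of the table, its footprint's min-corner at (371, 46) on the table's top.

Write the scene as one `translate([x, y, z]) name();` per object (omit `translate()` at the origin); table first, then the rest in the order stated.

table();
translate([270, -595, 0]) stool();
translate([270, 811, 0]) stool();
translate([-569, 108, 0]) stool();
translate([1109, 108, 0]) stool();
translate([371, 46, 700]) open_box();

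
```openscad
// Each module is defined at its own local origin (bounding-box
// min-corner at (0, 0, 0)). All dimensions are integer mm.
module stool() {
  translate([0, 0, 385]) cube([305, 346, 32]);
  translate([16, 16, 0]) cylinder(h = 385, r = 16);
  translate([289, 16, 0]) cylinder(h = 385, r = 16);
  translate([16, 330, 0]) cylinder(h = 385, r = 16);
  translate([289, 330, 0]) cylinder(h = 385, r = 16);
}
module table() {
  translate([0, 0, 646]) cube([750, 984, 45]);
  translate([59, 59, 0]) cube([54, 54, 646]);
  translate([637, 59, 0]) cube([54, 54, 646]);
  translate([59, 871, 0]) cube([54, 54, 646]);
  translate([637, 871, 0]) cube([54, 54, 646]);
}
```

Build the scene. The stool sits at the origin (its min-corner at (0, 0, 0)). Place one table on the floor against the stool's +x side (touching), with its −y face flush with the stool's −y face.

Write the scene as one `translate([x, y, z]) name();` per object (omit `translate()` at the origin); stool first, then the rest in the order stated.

stool();
translate([305, 0, 0]) table();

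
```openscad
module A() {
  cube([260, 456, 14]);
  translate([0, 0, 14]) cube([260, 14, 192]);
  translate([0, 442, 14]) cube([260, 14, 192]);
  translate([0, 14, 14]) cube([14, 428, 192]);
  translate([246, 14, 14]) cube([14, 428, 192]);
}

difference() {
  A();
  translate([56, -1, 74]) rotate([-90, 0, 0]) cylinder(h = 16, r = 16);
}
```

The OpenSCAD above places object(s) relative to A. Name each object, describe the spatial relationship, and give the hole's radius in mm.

A is an open box. The open box has a circular hole through its front wall. The hole's radius is 16 mm.

The subtracted cylinder has r = 16 mm.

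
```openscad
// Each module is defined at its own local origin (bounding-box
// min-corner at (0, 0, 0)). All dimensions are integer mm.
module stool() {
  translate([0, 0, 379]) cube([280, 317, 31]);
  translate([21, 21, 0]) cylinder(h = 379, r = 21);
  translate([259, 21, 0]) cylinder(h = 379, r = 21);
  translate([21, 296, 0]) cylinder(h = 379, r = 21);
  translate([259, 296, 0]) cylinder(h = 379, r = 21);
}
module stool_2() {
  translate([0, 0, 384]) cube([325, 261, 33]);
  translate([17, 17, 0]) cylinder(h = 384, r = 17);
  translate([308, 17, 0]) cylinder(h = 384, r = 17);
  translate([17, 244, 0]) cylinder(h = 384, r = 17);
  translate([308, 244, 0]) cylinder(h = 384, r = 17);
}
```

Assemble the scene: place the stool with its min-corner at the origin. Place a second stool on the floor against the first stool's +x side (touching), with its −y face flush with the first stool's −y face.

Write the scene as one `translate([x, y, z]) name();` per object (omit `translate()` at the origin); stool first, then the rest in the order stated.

stool();
translate([280, 0, 0]) stool_2();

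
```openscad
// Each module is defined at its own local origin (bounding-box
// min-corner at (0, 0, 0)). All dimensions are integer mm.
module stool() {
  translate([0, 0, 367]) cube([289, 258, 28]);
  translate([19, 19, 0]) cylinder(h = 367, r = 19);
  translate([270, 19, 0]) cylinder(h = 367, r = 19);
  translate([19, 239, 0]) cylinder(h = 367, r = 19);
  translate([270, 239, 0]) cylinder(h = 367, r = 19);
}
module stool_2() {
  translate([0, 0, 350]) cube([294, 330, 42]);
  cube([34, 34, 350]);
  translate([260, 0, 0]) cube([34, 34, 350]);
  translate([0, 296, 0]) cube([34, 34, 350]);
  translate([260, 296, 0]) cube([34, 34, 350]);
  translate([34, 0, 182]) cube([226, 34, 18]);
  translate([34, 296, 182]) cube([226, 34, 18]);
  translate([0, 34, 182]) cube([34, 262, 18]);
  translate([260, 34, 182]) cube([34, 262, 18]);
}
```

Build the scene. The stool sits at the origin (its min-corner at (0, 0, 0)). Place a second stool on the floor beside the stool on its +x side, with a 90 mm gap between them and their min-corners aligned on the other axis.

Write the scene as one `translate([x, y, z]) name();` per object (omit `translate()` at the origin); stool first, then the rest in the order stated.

stool();
translate([379, 0, 0]) stool_2();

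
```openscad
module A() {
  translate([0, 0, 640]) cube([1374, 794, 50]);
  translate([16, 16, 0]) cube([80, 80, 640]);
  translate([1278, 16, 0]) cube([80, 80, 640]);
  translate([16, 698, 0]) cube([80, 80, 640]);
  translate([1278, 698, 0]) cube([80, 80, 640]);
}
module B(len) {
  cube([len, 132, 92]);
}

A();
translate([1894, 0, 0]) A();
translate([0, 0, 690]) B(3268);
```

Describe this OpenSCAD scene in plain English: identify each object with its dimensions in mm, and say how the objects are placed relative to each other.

A is a table: top 1374 mm (x) × 794 mm (y), 50 mm thick, upper face at z = 690 mm, on four 80×80 mm square legs, each inset 16 mm from the nearest pair of top edges, running from z = 0 to the bottom of the top.

B is a rectangular beam 3268 mm long (x), 132 mm deep (y), 92 mm thick (z).

The beam spans the tops of two tables placed 520 mm apart, resting at z = 690 mm.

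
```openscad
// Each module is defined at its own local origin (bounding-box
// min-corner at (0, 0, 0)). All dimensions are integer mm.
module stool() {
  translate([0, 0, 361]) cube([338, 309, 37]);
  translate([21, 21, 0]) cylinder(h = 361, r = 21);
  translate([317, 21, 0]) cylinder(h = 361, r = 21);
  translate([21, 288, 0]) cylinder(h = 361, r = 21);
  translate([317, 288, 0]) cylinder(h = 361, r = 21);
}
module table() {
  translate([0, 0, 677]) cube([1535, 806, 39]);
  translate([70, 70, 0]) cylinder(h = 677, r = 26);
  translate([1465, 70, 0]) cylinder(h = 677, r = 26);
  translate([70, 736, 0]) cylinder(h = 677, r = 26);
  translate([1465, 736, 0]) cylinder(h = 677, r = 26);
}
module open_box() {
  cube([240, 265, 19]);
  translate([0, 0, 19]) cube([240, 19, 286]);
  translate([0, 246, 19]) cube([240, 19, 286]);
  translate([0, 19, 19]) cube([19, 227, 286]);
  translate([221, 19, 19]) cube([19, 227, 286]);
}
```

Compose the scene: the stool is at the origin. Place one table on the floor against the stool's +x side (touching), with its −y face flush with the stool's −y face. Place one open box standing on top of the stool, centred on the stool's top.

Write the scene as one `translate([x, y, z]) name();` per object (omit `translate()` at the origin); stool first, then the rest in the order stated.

stool();
translate([338, 0, 0]) table();
translate([49, 22, 398]) open_box();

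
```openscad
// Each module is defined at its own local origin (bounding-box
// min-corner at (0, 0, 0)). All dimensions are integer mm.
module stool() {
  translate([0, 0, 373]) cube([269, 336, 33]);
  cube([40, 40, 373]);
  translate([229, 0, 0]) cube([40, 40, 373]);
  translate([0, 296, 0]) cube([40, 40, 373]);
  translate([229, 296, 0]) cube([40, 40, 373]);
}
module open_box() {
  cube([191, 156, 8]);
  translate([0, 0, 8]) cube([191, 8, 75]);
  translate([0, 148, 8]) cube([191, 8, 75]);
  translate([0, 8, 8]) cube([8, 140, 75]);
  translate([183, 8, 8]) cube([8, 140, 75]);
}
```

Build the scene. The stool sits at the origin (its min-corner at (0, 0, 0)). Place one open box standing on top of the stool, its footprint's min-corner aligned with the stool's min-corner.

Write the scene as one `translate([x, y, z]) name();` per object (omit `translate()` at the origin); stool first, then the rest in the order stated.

stool();
translate([0, 0, 406]) open_box();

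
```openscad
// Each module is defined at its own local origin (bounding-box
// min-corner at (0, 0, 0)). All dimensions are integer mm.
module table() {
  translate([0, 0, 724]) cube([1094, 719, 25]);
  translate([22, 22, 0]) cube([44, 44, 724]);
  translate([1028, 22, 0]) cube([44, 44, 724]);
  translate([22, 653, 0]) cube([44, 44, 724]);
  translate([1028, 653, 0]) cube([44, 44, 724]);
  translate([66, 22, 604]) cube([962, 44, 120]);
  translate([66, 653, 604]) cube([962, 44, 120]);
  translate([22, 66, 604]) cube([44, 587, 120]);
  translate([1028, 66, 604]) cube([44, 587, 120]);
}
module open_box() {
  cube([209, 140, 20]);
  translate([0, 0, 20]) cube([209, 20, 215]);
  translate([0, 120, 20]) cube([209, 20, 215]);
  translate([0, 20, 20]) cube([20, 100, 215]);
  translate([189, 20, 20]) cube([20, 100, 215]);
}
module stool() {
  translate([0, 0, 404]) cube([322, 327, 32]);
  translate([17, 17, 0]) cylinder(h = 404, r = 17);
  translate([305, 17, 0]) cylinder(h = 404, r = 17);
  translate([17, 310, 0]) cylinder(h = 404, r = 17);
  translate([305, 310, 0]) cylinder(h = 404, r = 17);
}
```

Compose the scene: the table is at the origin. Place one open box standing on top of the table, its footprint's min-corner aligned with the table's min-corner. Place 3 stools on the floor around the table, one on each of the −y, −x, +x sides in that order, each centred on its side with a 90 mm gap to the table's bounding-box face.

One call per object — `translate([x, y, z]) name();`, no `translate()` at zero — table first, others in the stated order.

table();
translate([0, 0, 749]) open_box();
translate([386, -417, 0]) stool();
translate([-412, 196, 0]) stool();
translate([1184, 196, 0]) stool();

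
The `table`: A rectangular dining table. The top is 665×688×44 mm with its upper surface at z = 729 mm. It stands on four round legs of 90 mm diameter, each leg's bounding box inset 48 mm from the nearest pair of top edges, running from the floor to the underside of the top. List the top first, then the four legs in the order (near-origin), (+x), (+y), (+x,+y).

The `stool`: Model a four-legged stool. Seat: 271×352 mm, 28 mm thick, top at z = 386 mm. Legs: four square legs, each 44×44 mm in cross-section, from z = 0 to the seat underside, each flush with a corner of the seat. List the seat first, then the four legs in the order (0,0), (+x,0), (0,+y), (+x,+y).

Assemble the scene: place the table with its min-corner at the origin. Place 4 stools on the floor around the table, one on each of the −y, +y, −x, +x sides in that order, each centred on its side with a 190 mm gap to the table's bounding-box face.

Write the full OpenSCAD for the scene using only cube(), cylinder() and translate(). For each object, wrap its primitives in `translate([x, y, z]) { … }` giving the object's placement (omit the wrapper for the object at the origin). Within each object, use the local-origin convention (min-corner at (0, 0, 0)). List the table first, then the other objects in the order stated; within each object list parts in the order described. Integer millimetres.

translate([0, 0, 685]) cube([665, 688, 44]);
translate([93, 93, 0]) cylinder(h = 685, r = 45);
translate([572, 93, 0]) cylinder(h = 685, r = 45);
translate([93, 595, 0]) cylinder(h = 685, r = 45);
translate([572, 595, 0]) cylinder(h = 685, r = 45);
translate([197, -542, 0]) {
  translate([0, 0, 358]) cube([271, 352, 28]);
  cube([44, 44, 358]);
  translate([227, 0, 0]) cube([44, 44, 358]);
  translate([0, 308, 0]) cube([44, 44, 358]);
  translate([227, 308, 0]) cube([44, 44, 358]);
}
translate([197, 878, 0]) {
  translate([0, 0, 358]) cube([271, 352, 28]);
  cube([44, 44, 358]);
  translate([227, 0, 0]) cube([44, 44, 358]);
  translate([0, 308, 0]) cube([44, 44, 358]);
  translate([227, 308, 0]) cube([44, 44, 358]);
}
translate([-461, 168, 0]) {
  translate([0, 0, 358]) cube([271, 352, 28]);
  cube([44, 44, 358]);
  translate([227, 0, 0]) cube([44, 44, 358]);
  translate([0, 308, 0]) cube([44, 44, 358]);
  translate([227, 308, 0]) cube([44, 44, 358]);
}
translate([855, 168, 0]) {
  translate([0, 0, 358]) cube([271, 352, 28]);
  cube([44, 44, 358]);
  translate([227, 0, 0]) cube([44, 44, 358]);
  translate([0, 308, 0]) cube([44, 44, 358]);
  translate([227, 308, 0]) cube([44, 44, 358]);
}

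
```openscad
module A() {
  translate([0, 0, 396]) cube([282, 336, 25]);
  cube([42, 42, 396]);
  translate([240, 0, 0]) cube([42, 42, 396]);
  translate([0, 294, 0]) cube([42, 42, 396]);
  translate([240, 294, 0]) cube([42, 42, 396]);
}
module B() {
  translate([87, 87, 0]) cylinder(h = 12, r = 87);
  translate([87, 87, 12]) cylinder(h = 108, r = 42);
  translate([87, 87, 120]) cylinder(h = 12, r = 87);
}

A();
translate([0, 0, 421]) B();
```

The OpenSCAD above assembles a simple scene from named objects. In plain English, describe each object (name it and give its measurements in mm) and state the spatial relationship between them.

A is a four-legged stool. The seat is a 282×336×25 mm slab whose top surface is at z = 421 mm; four square legs, each 42×42 mm in cross-section, run from the floor (z = 0) to the underside of the seat, each flush with a corner of the seat.

B is a spool: two coaxial disc flanges of radius 87 mm and thickness 12 mm, joined by a core cylinder of radius 42 mm and height 108 mm. The lower flange rests on z = 0 and the three cylinders share a vertical axis.

The spool is on top of the stool.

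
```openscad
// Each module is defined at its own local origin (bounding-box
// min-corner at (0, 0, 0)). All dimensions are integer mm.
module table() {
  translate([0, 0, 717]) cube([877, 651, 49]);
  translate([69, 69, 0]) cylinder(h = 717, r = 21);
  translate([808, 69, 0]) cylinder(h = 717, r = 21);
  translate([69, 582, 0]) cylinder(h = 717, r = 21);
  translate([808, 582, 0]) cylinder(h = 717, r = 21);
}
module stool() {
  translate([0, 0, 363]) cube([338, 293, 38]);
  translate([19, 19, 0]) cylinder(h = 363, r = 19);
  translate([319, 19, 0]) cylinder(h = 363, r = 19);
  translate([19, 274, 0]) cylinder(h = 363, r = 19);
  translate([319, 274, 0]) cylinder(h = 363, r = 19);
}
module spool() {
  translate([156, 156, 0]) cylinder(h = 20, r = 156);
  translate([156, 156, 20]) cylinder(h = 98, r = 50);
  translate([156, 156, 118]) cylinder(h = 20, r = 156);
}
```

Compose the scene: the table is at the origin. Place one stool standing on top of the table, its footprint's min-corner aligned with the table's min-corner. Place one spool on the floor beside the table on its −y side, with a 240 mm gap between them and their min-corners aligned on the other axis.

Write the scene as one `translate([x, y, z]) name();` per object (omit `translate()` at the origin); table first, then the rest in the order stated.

table();
translate([0, 0, 766]) stool();
translate([0, -552, 0]) spool();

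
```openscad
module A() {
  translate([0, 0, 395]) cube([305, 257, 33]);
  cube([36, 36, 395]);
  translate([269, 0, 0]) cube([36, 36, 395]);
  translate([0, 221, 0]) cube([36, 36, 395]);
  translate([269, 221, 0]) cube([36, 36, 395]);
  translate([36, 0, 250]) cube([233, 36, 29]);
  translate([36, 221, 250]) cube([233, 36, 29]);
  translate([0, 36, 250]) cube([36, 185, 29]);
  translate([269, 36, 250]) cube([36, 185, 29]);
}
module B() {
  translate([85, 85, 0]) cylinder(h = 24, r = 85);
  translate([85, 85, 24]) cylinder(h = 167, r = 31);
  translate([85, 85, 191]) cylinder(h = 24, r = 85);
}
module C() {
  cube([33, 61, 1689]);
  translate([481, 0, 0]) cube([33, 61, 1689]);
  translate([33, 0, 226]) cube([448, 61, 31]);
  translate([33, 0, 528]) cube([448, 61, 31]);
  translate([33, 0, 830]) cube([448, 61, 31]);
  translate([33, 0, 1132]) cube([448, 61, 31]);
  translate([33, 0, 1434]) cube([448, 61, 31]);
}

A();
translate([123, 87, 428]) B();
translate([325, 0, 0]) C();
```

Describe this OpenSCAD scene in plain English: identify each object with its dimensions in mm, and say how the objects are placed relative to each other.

A is a simple wooden stool: a rectangular seat 305 mm (x) by 257 mm (y), 33 mm thick, top face at z = 428 mm, on four square legs, each 36×36 mm in cross-section. The legs rest on z = 0, each flush with a corner of the seat. Four stretchers, 36 mm wide and 29 mm tall, connect adjacent legs with their undersides at z = 250 mm, each running between the inner faces of the legs it joins and aligned with the legs' outer faces on the other axis.

B is a spool: two coaxial disc flanges of radius 85 mm and thickness 24 mm, joined by a core cylinder of radius 31 mm and height 167 mm. The lower flange rests on z = 0 and the three cylinders share a vertical axis.

C is a straight ladder. Two 33×61 mm vertical rails, 1689 mm tall, stand 514 mm apart (outside-to-outside) with their front faces coplanar on the −y side. 5 rungs, each 61 mm deep and 31 mm tall, span between the inner faces of the rails, front faces flush with the rails. The lowest rung's underside is at z = 226 mm and rungs are spaced 302 mm apart (underside to underside).

The spool is on top of the stool. The ladder is on the floor beside the stool on its +x side.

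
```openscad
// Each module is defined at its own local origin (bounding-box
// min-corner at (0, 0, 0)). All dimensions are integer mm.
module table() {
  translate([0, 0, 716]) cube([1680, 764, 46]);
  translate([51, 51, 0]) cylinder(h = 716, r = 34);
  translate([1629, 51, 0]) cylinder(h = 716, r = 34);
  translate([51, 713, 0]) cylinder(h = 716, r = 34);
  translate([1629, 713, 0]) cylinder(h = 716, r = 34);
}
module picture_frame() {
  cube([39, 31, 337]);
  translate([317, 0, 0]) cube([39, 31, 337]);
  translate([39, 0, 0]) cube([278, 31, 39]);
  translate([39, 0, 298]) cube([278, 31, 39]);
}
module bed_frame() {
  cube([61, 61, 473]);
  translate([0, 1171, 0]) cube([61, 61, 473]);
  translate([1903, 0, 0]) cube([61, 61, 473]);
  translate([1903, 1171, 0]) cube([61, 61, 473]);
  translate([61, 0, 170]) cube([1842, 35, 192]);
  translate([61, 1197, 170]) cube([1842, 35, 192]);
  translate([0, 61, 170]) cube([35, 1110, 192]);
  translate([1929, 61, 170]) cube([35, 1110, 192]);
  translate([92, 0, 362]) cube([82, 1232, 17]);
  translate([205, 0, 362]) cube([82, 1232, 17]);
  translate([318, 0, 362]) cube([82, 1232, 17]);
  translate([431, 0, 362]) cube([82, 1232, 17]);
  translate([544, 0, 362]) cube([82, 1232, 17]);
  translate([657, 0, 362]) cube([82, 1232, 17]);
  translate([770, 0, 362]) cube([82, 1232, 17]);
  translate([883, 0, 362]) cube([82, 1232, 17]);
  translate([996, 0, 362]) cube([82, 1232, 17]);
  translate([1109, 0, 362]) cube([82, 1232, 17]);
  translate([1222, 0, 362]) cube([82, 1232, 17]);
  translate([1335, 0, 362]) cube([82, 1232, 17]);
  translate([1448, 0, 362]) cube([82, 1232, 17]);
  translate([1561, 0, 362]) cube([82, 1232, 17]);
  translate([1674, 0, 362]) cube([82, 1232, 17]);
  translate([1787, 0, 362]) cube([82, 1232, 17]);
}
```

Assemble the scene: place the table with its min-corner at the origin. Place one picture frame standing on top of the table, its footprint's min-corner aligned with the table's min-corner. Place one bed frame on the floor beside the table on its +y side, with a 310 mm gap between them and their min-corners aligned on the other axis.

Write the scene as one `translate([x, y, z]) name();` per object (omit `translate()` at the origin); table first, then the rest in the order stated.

table();
translate([0, 0, 762]) picture_frame();
translate([0, 1074, 0]) bed_frame();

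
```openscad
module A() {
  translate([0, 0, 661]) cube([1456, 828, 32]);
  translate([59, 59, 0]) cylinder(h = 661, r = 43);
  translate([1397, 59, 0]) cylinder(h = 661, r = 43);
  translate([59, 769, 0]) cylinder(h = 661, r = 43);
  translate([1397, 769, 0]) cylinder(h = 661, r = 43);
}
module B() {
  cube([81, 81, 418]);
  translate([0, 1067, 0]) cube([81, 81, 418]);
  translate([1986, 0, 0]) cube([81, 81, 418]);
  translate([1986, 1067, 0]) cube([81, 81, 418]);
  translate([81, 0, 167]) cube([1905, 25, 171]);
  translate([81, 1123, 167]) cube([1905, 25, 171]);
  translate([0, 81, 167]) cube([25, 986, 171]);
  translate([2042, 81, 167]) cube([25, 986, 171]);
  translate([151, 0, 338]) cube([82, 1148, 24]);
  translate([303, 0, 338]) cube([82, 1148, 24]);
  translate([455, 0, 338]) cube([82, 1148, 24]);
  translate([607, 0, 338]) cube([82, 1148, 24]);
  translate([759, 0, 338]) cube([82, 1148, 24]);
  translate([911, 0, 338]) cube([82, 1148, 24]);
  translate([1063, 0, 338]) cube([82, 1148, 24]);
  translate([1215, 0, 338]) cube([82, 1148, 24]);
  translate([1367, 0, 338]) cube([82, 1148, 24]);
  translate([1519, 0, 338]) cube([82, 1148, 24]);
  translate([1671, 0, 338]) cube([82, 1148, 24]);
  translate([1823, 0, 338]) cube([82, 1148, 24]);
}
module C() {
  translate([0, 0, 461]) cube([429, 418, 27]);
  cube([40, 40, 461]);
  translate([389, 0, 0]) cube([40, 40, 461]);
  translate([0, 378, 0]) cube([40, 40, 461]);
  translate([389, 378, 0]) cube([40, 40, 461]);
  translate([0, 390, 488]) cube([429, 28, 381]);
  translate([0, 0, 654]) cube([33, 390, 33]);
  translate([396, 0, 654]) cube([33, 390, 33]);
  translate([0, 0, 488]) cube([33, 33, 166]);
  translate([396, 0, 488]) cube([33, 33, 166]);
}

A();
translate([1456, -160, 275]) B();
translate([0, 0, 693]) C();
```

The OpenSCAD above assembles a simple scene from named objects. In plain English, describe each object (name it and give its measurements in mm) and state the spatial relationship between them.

A is a table with a 1456×828 mm rectangular top, 32 mm thick, top surface at z = 693 mm, supported by four round legs of 86 mm diameter, each leg's bounding box inset 16 mm from the nearest pair of top edges, running from the floor.

B is a bed frame 2067 mm long (x) by 1148 mm wide (y). Four 81×81 mm corner posts, 418 mm tall, at the corners of the footprint. Four rails of 25 mm thickness and 171 mm height run between adjacent posts with their undersides at z = 167 mm, their outer faces flush with the outside of the frame (the two x-running rails run between the posts' inner faces; the two y-running rails run between the posts' inner faces). 12 slats, each 82 mm wide (x) and 24 mm thick, lie across the top of the two x-running rails, running the full 1148 mm width of the frame in y; the slats are evenly spaced along x between the inner faces of the end posts with equal gaps (rounded down to the nearest mm) at the −x end and between each pair — any rounding remainder accumulates at the +x end.

C is a chair: 429×418 mm seat, 27 mm thick, top at z = 488 mm, on four 40 mm square corner legs flush with the seat edges. A 28 mm thick backrest slab spans the full seat width, extending 381 mm above the seat top, its back face flush with the seat's +y edge. Two armrests of 33×33 mm section run along each side from the seat's front edge to the front of the backrest, top faces 199 mm above the seat top and outer faces flush with the seat's x-edges; a 33×33 mm post under the front of each armrest stands on the seat at the front corner.

The bed frame is beside the table with their tops flush at z = 693. The chair is on top of the table.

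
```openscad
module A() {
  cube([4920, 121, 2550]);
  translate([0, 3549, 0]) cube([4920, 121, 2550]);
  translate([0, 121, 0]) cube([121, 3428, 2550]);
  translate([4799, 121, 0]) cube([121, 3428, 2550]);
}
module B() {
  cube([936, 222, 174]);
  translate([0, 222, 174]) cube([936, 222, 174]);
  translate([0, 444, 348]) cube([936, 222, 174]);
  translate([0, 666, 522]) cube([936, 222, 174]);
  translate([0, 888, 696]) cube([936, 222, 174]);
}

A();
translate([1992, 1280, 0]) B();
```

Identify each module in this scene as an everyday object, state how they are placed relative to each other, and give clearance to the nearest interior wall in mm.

A is a house frame. B is a staircase. The staircase sits inside the house frame, centred. The clearance to the nearest interior wall is 1159 mm.

Clearances: x = 1871, y = 1159; minimum 1159 mm.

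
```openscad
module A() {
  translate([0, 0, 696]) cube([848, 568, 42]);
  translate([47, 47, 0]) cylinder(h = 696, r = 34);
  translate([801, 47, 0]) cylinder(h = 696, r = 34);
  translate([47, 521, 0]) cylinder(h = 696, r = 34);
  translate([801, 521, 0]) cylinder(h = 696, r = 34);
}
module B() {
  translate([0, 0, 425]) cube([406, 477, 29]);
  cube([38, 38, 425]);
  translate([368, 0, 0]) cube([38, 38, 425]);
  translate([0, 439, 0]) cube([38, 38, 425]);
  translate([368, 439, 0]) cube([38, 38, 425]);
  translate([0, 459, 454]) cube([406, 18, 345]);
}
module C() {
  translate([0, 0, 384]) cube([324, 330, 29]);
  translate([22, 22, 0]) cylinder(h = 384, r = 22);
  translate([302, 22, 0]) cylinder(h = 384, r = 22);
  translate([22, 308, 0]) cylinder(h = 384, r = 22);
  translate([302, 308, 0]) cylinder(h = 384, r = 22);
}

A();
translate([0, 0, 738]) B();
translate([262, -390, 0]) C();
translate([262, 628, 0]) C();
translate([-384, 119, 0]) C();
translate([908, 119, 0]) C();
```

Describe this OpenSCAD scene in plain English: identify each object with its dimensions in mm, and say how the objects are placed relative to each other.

A is a table with a 848×568 mm rectangular top, 42 mm thick, top surface at z = 738 mm, supported by four round legs of 68 mm diameter, each leg's bounding box inset 13 mm from the nearest pair of top edges, running from the floor.

B is a chair: 406×477 mm seat, 29 mm thick, top at z = 454 mm, on four 38 mm square corner legs flush with the seat edges. A 18 mm thick backrest slab spans the full seat width, extending 345 mm above the seat top, its back face flush with the seat's +y edge.

C is a simple wooden stool: a rectangular seat 324 mm (x) by 330 mm (y), 29 mm thick, top face at z = 413 mm, on four round legs, each 44 mm in diameter. The legs rest on z = 0, each leg's axis is inset half a diameter from the nearest pair of seat edges (so the leg's bounding box is flush with the corner).

The chair is on top of the table. Four stools sit around the table at the −y, +y, −x, +x sides.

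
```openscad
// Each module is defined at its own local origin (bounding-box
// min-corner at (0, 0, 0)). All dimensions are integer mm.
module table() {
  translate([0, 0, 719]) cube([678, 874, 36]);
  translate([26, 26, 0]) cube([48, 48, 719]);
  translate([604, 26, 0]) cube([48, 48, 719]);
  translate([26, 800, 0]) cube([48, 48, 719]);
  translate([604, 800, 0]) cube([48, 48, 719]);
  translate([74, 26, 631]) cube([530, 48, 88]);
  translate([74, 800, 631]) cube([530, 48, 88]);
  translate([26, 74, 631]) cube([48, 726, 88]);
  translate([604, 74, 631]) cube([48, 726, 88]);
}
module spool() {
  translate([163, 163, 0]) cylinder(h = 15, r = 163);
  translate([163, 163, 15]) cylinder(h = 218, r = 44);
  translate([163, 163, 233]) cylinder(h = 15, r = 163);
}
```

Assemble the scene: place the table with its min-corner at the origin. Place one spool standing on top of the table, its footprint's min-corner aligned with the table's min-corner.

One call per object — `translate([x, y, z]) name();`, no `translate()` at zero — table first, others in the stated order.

table();
translate([0, 0, 755]) spool();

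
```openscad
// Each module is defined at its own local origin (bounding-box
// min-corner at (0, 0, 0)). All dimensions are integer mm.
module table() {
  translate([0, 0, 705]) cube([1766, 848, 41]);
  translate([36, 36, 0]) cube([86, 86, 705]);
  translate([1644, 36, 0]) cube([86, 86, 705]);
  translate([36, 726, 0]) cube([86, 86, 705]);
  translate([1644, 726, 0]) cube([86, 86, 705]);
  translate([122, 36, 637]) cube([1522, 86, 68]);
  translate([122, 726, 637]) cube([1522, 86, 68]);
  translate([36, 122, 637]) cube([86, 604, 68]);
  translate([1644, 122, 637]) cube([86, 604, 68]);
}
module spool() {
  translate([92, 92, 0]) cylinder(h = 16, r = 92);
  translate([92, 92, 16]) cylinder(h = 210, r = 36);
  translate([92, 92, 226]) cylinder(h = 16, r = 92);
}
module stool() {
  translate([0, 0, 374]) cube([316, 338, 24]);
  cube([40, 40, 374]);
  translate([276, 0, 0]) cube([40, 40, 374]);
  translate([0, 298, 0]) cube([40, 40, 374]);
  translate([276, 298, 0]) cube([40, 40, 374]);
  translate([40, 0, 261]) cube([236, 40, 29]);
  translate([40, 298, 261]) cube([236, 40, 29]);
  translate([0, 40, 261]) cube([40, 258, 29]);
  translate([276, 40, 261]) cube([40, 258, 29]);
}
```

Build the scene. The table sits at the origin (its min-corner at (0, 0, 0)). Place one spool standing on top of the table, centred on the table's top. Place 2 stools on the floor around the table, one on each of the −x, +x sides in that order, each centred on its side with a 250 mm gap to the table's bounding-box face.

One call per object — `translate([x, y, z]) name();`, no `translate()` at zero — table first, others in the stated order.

table();
translate([791, 332, 746]) spool();
translate([-566, 255, 0]) stool();
translate([2016, 255, 0]) stool();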